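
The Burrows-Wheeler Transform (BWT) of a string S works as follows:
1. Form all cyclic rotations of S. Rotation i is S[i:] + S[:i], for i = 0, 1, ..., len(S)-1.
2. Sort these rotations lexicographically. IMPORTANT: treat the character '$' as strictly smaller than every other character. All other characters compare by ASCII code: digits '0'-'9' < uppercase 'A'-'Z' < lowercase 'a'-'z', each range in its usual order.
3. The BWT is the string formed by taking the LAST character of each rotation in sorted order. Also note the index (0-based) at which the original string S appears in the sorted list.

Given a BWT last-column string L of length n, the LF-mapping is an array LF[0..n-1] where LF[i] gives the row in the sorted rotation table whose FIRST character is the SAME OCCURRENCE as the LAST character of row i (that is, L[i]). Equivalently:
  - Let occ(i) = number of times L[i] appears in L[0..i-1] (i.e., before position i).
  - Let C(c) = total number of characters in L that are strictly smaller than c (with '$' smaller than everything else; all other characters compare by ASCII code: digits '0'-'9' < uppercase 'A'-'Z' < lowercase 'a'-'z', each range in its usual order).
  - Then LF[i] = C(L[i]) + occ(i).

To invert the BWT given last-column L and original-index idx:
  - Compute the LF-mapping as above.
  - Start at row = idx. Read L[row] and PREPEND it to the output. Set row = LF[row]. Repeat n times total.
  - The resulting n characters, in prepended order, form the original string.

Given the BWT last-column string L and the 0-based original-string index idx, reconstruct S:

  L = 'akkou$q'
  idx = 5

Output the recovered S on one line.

Answer: quokka$

Derivation:
LF mapping: 1 2 3 4 6 0 5
Walk LF starting at row 5, prepending L[row]:
  step 1: row=5, L[5]='$', prepend. Next row=LF[5]=0
  step 2: row=0, L[0]='a', prepend. Next row=LF[0]=1
  step 3: row=1, L[1]='k', prepend. Next row=LF[1]=2
  step 4: row=2, L[2]='k', prepend. Next row=LF[2]=3
  step 5: row=3, L[3]='o', prepend. Next row=LF[3]=4
  step 6: row=4, L[4]='u', prepend. Next row=LF[4]=6
  step 7: row=6, L[6]='q', prepend. Next row=LF[6]=5
Reversed output: quokka$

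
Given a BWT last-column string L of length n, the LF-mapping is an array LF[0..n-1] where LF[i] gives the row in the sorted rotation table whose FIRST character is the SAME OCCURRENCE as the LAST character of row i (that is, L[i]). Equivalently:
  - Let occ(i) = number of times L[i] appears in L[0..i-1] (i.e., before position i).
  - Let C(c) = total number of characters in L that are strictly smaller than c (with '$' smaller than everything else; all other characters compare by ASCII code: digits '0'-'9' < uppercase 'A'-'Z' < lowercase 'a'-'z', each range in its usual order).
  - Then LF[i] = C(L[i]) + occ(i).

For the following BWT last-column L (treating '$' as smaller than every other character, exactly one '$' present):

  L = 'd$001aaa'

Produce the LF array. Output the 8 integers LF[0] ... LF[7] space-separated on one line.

Char counts: '$':1, '0':2, '1':1, 'a':3, 'd':1
C (first-col start): C('$')=0, C('0')=1, C('1')=3, C('a')=4, C('d')=7
L[0]='d': occ=0, LF[0]=C('d')+0=7+0=7
L[1]='$': occ=0, LF[1]=C('$')+0=0+0=0
L[2]='0': occ=0, LF[2]=C('0')+0=1+0=1
L[3]='0': occ=1, LF[3]=C('0')+1=1+1=2
L[4]='1': occ=0, LF[4]=C('1')+0=3+0=3
L[5]='a': occ=0, LF[5]=C('a')+0=4+0=4
L[6]='a': occ=1, LF[6]=C('a')+1=4+1=5
L[7]='a': occ=2, LF[7]=C('a')+2=4+2=6

Answer: 7 0 1 2 3 4 5 6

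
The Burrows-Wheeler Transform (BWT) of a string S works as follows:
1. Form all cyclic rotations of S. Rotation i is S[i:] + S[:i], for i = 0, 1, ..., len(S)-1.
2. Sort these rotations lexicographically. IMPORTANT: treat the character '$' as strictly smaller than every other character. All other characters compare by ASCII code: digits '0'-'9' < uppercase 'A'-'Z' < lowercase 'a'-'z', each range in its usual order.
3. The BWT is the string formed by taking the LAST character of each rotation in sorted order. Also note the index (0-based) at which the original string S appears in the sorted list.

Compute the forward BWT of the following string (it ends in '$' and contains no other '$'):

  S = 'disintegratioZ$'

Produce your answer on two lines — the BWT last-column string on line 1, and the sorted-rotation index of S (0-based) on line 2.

Answer: Zor$testdiigina
3

Derivation:
All 15 rotations (rotation i = S[i:]+S[:i]):
  rot[0] = disintegratioZ$
  rot[1] = isintegratioZ$d
  rot[2] = sintegratioZ$di
  rot[3] = integratioZ$dis
  rot[4] = ntegratioZ$disi
  rot[5] = tegratioZ$disin
  rot[6] = egratioZ$disint
  rot[7] = gratioZ$disinte
  rot[8] = ratioZ$disinteg
  rot[9] = atioZ$disintegr
  rot[10] = tioZ$disintegra
  rot[11] = ioZ$disintegrat
  rot[12] = oZ$disintegrati
  rot[13] = Z$disintegratio
  rot[14] = $disintegratioZ
Sorted (with $ < everything):
  sorted[0] = $disintegratioZ  (last char: 'Z')
  sorted[1] = Z$disintegratio  (last char: 'o')
  sorted[2] = atioZ$disintegr  (last char: 'r')
  sorted[3] = disintegratioZ$  (last char: '$')
  sorted[4] = egratioZ$disint  (last char: 't')
  sorted[5] = gratioZ$disinte  (last char: 'e')
  sorted[6] = integratioZ$dis  (last char: 's')
  sorted[7] = ioZ$disintegrat  (last char: 't')
  sorted[8] = isintegratioZ$d  (last char: 'd')
  sorted[9] = ntegratioZ$disi  (last char: 'i')
  sorted[10] = oZ$disintegrati  (last char: 'i')
  sorted[11] = ratioZ$disinteg  (last char: 'g')
  sorted[12] = sintegratioZ$di  (last char: 'i')
  sorted[13] = tegratioZ$disin  (last char: 'n')
  sorted[14] = tioZ$disintegra  (last char: 'a')
Last column: Zor$testdiigina
Original string S is at sorted index 3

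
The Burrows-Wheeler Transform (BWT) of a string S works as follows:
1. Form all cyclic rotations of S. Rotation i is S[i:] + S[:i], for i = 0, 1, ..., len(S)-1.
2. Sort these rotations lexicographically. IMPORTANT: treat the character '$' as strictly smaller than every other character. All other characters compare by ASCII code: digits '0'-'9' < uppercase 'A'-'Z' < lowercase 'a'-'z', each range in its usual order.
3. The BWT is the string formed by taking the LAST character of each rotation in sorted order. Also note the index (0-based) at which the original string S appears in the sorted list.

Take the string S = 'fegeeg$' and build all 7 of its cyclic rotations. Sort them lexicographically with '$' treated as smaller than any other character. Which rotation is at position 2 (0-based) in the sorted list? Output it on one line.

Answer: eg$fege

Derivation:
All 7 rotations (rotation i = S[i:]+S[:i]):
  rot[0] = fegeeg$
  rot[1] = egeeg$f
  rot[2] = geeg$fe
  rot[3] = eeg$feg
  rot[4] = eg$fege
  rot[5] = g$fegee
  rot[6] = $fegeeg
Sorted (with $ < everything):
  sorted[0] = $fegeeg
  sorted[1] = eeg$feg
  sorted[2] = eg$fege
  sorted[3] = egeeg$f
  sorted[4] = fegeeg$
  sorted[5] = g$fegee
  sorted[6] = geeg$fe
sorted[2] = eg$fege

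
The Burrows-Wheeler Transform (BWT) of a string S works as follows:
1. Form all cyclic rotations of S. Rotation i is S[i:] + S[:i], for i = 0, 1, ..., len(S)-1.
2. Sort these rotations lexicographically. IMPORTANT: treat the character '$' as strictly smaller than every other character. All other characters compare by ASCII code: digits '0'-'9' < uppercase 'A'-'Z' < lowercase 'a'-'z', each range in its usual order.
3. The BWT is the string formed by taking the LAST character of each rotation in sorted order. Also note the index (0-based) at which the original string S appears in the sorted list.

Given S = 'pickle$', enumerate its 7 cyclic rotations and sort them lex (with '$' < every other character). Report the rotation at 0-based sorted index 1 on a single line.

All 7 rotations (rotation i = S[i:]+S[:i]):
  rot[0] = pickle$
  rot[1] = ickle$p
  rot[2] = ckle$pi
  rot[3] = kle$pic
  rot[4] = le$pick
  rot[5] = e$pickl
  rot[6] = $pickle
Sorted (with $ < everything):
  sorted[0] = $pickle
  sorted[1] = ckle$pi
  sorted[2] = e$pickl
  sorted[3] = ickle$p
  sorted[4] = kle$pic
  sorted[5] = le$pick
  sorted[6] = pickle$
sorted[1] = ckle$pi

Answer: ckle$pi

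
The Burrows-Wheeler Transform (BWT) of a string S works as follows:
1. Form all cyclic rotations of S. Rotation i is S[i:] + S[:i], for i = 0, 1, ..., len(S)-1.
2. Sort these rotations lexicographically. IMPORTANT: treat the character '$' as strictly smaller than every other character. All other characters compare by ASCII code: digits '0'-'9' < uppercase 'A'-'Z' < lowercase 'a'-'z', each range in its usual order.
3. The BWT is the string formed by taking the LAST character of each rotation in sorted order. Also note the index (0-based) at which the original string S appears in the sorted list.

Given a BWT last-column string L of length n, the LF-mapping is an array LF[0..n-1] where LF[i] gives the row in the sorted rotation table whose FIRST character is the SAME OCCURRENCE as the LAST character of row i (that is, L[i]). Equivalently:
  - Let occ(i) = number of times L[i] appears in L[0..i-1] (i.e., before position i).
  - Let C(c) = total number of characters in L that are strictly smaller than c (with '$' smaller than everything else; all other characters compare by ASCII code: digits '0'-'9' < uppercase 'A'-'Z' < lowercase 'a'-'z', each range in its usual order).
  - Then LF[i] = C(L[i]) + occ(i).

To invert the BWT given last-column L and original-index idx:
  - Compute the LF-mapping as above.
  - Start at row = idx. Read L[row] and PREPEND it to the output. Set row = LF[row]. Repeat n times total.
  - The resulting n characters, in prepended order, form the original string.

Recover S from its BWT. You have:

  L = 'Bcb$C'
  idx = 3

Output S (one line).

Answer: bCcB$

Derivation:
LF mapping: 1 4 3 0 2
Walk LF starting at row 3, prepending L[row]:
  step 1: row=3, L[3]='$', prepend. Next row=LF[3]=0
  step 2: row=0, L[0]='B', prepend. Next row=LF[0]=1
  step 3: row=1, L[1]='c', prepend. Next row=LF[1]=4
  step 4: row=4, L[4]='C', prepend. Next row=LF[4]=2
  step 5: row=2, L[2]='b', prepend. Next row=LF[2]=3
Reversed output: bCcB$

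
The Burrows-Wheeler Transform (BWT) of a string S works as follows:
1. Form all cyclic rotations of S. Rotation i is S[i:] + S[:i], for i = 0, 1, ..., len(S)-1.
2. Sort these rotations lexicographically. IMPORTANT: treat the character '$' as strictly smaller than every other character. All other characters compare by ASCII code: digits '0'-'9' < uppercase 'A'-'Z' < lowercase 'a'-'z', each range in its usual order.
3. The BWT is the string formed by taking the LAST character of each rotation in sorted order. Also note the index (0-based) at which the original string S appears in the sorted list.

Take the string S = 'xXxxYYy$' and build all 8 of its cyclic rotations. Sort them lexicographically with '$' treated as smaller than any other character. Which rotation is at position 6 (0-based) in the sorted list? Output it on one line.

All 8 rotations (rotation i = S[i:]+S[:i]):
  rot[0] = xXxxYYy$
  rot[1] = XxxYYy$x
  rot[2] = xxYYy$xX
  rot[3] = xYYy$xXx
  rot[4] = YYy$xXxx
  rot[5] = Yy$xXxxY
  rot[6] = y$xXxxYY
  rot[7] = $xXxxYYy
Sorted (with $ < everything):
  sorted[0] = $xXxxYYy
  sorted[1] = XxxYYy$x
  sorted[2] = YYy$xXxx
  sorted[3] = Yy$xXxxY
  sorted[4] = xXxxYYy$
  sorted[5] = xYYy$xXx
  sorted[6] = xxYYy$xX
  sorted[7] = y$xXxxYY
sorted[6] = xxYYy$xX

Answer: xxYYy$xX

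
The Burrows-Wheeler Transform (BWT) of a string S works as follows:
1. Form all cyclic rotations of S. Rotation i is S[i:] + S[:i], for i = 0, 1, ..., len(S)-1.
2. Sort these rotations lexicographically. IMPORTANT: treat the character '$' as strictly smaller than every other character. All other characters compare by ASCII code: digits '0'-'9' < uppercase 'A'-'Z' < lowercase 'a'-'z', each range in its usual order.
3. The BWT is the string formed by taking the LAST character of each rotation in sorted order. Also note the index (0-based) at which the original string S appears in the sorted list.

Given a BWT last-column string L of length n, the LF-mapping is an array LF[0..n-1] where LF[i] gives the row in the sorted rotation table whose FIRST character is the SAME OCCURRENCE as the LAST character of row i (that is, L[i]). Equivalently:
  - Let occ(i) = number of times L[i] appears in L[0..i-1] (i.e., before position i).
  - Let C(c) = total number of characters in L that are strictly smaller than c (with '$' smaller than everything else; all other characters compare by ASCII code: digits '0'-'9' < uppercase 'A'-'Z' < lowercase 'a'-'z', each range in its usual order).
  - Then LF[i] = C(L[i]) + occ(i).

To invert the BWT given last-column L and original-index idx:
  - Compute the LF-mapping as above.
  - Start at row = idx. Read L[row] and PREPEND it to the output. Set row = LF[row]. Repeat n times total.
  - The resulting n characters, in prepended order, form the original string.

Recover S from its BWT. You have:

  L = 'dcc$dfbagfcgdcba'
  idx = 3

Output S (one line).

LF mapping: 9 5 6 0 10 12 3 1 14 13 7 15 11 8 4 2
Walk LF starting at row 3, prepending L[row]:
  step 1: row=3, L[3]='$', prepend. Next row=LF[3]=0
  step 2: row=0, L[0]='d', prepend. Next row=LF[0]=9
  step 3: row=9, L[9]='f', prepend. Next row=LF[9]=13
  step 4: row=13, L[13]='c', prepend. Next row=LF[13]=8
  step 5: row=8, L[8]='g', prepend. Next row=LF[8]=14
  step 6: row=14, L[14]='b', prepend. Next row=LF[14]=4
  step 7: row=4, L[4]='d', prepend. Next row=LF[4]=10
  step 8: row=10, L[10]='c', prepend. Next row=LF[10]=7
  step 9: row=7, L[7]='a', prepend. Next row=LF[7]=1
  step 10: row=1, L[1]='c', prepend. Next row=LF[1]=5
  step 11: row=5, L[5]='f', prepend. Next row=LF[5]=12
  step 12: row=12, L[12]='d', prepend. Next row=LF[12]=11
  step 13: row=11, L[11]='g', prepend. Next row=LF[11]=15
  step 14: row=15, L[15]='a', prepend. Next row=LF[15]=2
  step 15: row=2, L[2]='c', prepend. Next row=LF[2]=6
  step 16: row=6, L[6]='b', prepend. Next row=LF[6]=3
Reversed output: bcagdfcacdbgcfd$

Answer: bcagdfcacdbgcfd$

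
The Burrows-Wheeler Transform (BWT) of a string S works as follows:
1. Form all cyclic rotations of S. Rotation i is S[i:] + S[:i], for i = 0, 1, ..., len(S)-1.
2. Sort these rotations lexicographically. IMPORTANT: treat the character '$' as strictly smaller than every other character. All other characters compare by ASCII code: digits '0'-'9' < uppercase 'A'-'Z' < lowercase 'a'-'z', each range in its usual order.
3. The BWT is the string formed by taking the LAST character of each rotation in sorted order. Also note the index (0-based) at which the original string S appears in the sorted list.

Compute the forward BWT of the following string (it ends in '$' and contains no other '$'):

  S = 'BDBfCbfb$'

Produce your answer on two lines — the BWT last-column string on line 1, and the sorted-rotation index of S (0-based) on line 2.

All 9 rotations (rotation i = S[i:]+S[:i]):
  rot[0] = BDBfCbfb$
  rot[1] = DBfCbfb$B
  rot[2] = BfCbfb$BD
  rot[3] = fCbfb$BDB
  rot[4] = Cbfb$BDBf
  rot[5] = bfb$BDBfC
  rot[6] = fb$BDBfCb
  rot[7] = b$BDBfCbf
  rot[8] = $BDBfCbfb
Sorted (with $ < everything):
  sorted[0] = $BDBfCbfb  (last char: 'b')
  sorted[1] = BDBfCbfb$  (last char: '$')
  sorted[2] = BfCbfb$BD  (last char: 'D')
  sorted[3] = Cbfb$BDBf  (last char: 'f')
  sorted[4] = DBfCbfb$B  (last char: 'B')
  sorted[5] = b$BDBfCbf  (last char: 'f')
  sorted[6] = bfb$BDBfC  (last char: 'C')
  sorted[7] = fCbfb$BDB  (last char: 'B')
  sorted[8] = fb$BDBfCb  (last char: 'b')
Last column: b$DfBfCBb
Original string S is at sorted index 1

Answer: b$DfBfCBb
1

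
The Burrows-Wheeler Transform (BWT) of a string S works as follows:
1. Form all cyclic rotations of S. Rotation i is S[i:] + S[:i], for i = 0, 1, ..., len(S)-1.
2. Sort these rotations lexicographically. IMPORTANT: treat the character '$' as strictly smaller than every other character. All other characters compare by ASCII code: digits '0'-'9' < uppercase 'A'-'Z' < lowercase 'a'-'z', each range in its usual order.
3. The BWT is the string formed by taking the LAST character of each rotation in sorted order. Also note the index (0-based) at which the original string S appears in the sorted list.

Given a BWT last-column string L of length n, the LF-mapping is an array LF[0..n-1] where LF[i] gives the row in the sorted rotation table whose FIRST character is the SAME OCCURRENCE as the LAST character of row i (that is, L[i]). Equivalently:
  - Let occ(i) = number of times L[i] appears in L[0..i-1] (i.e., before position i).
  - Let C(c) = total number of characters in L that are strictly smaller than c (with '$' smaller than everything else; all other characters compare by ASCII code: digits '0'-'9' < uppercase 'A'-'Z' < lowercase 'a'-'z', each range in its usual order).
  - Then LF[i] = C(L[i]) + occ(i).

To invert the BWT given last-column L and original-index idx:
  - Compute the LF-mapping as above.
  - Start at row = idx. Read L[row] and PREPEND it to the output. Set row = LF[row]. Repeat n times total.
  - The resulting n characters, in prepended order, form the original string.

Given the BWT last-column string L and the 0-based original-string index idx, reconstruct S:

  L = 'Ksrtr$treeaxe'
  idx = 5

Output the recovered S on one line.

LF mapping: 1 9 6 10 7 0 11 8 3 4 2 12 5
Walk LF starting at row 5, prepending L[row]:
  step 1: row=5, L[5]='$', prepend. Next row=LF[5]=0
  step 2: row=0, L[0]='K', prepend. Next row=LF[0]=1
  step 3: row=1, L[1]='s', prepend. Next row=LF[1]=9
  step 4: row=9, L[9]='e', prepend. Next row=LF[9]=4
  step 5: row=4, L[4]='r', prepend. Next row=LF[4]=7
  step 6: row=7, L[7]='r', prepend. Next row=LF[7]=8
  step 7: row=8, L[8]='e', prepend. Next row=LF[8]=3
  step 8: row=3, L[3]='t', prepend. Next row=LF[3]=10
  step 9: row=10, L[10]='a', prepend. Next row=LF[10]=2
  step 10: row=2, L[2]='r', prepend. Next row=LF[2]=6
  step 11: row=6, L[6]='t', prepend. Next row=LF[6]=11
  step 12: row=11, L[11]='x', prepend. Next row=LF[11]=12
  step 13: row=12, L[12]='e', prepend. Next row=LF[12]=5
Reversed output: extraterresK$

Answer: extraterresK$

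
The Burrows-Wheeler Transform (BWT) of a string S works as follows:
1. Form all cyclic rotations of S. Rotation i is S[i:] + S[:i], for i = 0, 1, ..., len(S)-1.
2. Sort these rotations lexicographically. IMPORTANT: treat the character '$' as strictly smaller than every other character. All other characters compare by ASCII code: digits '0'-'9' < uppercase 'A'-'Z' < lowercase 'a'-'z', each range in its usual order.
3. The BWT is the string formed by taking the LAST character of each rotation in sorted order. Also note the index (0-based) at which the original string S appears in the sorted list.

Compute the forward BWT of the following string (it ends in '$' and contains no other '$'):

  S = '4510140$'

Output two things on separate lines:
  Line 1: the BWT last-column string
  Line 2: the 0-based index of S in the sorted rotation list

All 8 rotations (rotation i = S[i:]+S[:i]):
  rot[0] = 4510140$
  rot[1] = 510140$4
  rot[2] = 10140$45
  rot[3] = 0140$451
  rot[4] = 140$4510
  rot[5] = 40$45101
  rot[6] = 0$451014
  rot[7] = $4510140
Sorted (with $ < everything):
  sorted[0] = $4510140  (last char: '0')
  sorted[1] = 0$451014  (last char: '4')
  sorted[2] = 0140$451  (last char: '1')
  sorted[3] = 10140$45  (last char: '5')
  sorted[4] = 140$4510  (last char: '0')
  sorted[5] = 40$45101  (last char: '1')
  sorted[6] = 4510140$  (last char: '$')
  sorted[7] = 510140$4  (last char: '4')
Last column: 041501$4
Original string S is at sorted index 6

Answer: 041501$4
6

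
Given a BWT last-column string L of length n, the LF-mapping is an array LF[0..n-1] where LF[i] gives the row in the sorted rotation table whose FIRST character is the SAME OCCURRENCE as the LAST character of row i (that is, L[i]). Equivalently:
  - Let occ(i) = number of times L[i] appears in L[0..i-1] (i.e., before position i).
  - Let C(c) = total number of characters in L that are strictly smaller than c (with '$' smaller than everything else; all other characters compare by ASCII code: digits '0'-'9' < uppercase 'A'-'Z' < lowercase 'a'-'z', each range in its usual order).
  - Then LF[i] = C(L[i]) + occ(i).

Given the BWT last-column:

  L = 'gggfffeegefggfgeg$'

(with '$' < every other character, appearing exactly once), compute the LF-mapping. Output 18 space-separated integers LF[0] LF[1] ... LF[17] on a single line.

Char counts: '$':1, 'e':4, 'f':5, 'g':8
C (first-col start): C('$')=0, C('e')=1, C('f')=5, C('g')=10
L[0]='g': occ=0, LF[0]=C('g')+0=10+0=10
L[1]='g': occ=1, LF[1]=C('g')+1=10+1=11
L[2]='g': occ=2, LF[2]=C('g')+2=10+2=12
L[3]='f': occ=0, LF[3]=C('f')+0=5+0=5
L[4]='f': occ=1, LF[4]=C('f')+1=5+1=6
L[5]='f': occ=2, LF[5]=C('f')+2=5+2=7
L[6]='e': occ=0, LF[6]=C('e')+0=1+0=1
L[7]='e': occ=1, LF[7]=C('e')+1=1+1=2
L[8]='g': occ=3, LF[8]=C('g')+3=10+3=13
L[9]='e': occ=2, LF[9]=C('e')+2=1+2=3
L[10]='f': occ=3, LF[10]=C('f')+3=5+3=8
L[11]='g': occ=4, LF[11]=C('g')+4=10+4=14
L[12]='g': occ=5, LF[12]=C('g')+5=10+5=15
L[13]='f': occ=4, LF[13]=C('f')+4=5+4=9
L[14]='g': occ=6, LF[14]=C('g')+6=10+6=16
L[15]='e': occ=3, LF[15]=C('e')+3=1+3=4
L[16]='g': occ=7, LF[16]=C('g')+7=10+7=17
L[17]='$': occ=0, LF[17]=C('$')+0=0+0=0

Answer: 10 11 12 5 6 7 1 2 13 3 8 14 15 9 16 4 17 0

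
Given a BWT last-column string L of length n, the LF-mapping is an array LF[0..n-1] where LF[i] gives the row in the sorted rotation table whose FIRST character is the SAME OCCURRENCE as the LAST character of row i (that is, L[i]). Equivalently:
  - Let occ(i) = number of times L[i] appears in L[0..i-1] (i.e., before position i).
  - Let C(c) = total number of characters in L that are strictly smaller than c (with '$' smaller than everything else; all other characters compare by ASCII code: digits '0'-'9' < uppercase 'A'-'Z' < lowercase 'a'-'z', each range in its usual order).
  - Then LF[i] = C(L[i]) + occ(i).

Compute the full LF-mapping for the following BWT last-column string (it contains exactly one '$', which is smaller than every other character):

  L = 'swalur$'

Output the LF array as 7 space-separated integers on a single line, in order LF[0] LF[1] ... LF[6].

Answer: 4 6 1 2 5 3 0

Derivation:
Char counts: '$':1, 'a':1, 'l':1, 'r':1, 's':1, 'u':1, 'w':1
C (first-col start): C('$')=0, C('a')=1, C('l')=2, C('r')=3, C('s')=4, C('u')=5, C('w')=6
L[0]='s': occ=0, LF[0]=C('s')+0=4+0=4
L[1]='w': occ=0, LF[1]=C('w')+0=6+0=6
L[2]='a': occ=0, LF[2]=C('a')+0=1+0=1
L[3]='l': occ=0, LF[3]=C('l')+0=2+0=2
L[4]='u': occ=0, LF[4]=C('u')+0=5+0=5
L[5]='r': occ=0, LF[5]=C('r')+0=3+0=3
L[6]='$': occ=0, LF[6]=C('$')+0=0+0=0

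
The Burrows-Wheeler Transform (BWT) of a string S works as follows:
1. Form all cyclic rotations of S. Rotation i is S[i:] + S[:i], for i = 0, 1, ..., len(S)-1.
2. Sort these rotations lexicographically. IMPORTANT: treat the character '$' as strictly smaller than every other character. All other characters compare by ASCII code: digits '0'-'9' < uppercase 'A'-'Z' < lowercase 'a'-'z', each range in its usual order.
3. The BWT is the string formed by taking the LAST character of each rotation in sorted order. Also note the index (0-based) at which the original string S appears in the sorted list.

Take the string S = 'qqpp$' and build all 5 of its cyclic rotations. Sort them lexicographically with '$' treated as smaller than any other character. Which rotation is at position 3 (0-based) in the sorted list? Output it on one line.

All 5 rotations (rotation i = S[i:]+S[:i]):
  rot[0] = qqpp$
  rot[1] = qpp$q
  rot[2] = pp$qq
  rot[3] = p$qqp
  rot[4] = $qqpp
Sorted (with $ < everything):
  sorted[0] = $qqpp
  sorted[1] = p$qqp
  sorted[2] = pp$qq
  sorted[3] = qpp$q
  sorted[4] = qqpp$
sorted[3] = qpp$q

Answer: qpp$q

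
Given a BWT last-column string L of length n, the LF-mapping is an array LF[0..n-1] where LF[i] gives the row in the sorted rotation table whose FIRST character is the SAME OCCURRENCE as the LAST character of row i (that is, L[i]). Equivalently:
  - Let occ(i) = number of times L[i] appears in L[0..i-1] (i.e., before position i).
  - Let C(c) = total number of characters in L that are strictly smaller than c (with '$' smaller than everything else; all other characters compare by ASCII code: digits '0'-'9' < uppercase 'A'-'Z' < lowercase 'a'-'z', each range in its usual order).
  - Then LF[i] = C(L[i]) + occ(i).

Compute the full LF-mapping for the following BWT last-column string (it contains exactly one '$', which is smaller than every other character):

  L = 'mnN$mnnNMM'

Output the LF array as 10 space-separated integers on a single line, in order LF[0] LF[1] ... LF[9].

Char counts: '$':1, 'M':2, 'N':2, 'm':2, 'n':3
C (first-col start): C('$')=0, C('M')=1, C('N')=3, C('m')=5, C('n')=7
L[0]='m': occ=0, LF[0]=C('m')+0=5+0=5
L[1]='n': occ=0, LF[1]=C('n')+0=7+0=7
L[2]='N': occ=0, LF[2]=C('N')+0=3+0=3
L[3]='$': occ=0, LF[3]=C('$')+0=0+0=0
L[4]='m': occ=1, LF[4]=C('m')+1=5+1=6
L[5]='n': occ=1, LF[5]=C('n')+1=7+1=8
L[6]='n': occ=2, LF[6]=C('n')+2=7+2=9
L[7]='N': occ=1, LF[7]=C('N')+1=3+1=4
L[8]='M': occ=0, LF[8]=C('M')+0=1+0=1
L[9]='M': occ=1, LF[9]=C('M')+1=1+1=2

Answer: 5 7 3 0 6 8 9 4 1 2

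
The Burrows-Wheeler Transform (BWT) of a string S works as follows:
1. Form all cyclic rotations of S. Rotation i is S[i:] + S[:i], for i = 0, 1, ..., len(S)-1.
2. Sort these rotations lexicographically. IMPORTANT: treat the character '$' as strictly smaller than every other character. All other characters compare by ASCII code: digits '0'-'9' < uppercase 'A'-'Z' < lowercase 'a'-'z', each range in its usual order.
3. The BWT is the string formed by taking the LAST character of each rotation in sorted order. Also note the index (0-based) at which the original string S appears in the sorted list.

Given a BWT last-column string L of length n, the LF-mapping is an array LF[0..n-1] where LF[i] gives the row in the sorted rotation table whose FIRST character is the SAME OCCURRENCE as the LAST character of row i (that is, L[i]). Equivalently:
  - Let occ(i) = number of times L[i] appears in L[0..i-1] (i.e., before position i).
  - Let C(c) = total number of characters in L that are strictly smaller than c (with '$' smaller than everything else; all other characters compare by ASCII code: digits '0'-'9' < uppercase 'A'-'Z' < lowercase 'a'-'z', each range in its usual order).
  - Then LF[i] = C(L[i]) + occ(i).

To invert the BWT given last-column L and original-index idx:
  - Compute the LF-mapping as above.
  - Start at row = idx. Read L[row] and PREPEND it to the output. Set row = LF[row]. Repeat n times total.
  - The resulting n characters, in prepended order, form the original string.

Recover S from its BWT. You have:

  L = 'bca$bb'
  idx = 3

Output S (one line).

Answer: bbcab$

Derivation:
LF mapping: 2 5 1 0 3 4
Walk LF starting at row 3, prepending L[row]:
  step 1: row=3, L[3]='$', prepend. Next row=LF[3]=0
  step 2: row=0, L[0]='b', prepend. Next row=LF[0]=2
  step 3: row=2, L[2]='a', prepend. Next row=LF[2]=1
  step 4: row=1, L[1]='c', prepend. Next row=LF[1]=5
  step 5: row=5, L[5]='b', prepend. Next row=LF[5]=4
  step 6: row=4, L[4]='b', prepend. Next row=LF[4]=3
Reversed output: bbcab$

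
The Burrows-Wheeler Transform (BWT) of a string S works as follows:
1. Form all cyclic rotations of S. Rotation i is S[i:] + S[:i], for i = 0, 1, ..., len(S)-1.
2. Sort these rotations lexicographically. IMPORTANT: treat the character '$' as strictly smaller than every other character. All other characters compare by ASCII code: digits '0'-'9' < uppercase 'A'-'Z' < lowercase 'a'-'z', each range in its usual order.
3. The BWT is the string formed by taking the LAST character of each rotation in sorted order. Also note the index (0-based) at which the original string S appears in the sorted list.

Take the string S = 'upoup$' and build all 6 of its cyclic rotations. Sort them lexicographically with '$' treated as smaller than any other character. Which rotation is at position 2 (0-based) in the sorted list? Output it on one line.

All 6 rotations (rotation i = S[i:]+S[:i]):
  rot[0] = upoup$
  rot[1] = poup$u
  rot[2] = oup$up
  rot[3] = up$upo
  rot[4] = p$upou
  rot[5] = $upoup
Sorted (with $ < everything):
  sorted[0] = $upoup
  sorted[1] = oup$up
  sorted[2] = p$upou
  sorted[3] = poup$u
  sorted[4] = up$upo
  sorted[5] = upoup$
sorted[2] = p$upou

Answer: p$upou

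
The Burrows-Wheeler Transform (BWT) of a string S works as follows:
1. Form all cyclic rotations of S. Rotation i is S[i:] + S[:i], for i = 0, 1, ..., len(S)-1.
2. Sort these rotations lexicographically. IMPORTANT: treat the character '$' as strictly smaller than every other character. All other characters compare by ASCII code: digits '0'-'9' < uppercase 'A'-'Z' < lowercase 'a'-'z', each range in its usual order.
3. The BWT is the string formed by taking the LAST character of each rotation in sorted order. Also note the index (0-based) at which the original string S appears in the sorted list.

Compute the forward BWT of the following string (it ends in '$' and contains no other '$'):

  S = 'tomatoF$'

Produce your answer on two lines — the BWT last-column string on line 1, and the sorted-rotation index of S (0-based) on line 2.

Answer: Fomotta$
7

Derivation:
All 8 rotations (rotation i = S[i:]+S[:i]):
  rot[0] = tomatoF$
  rot[1] = omatoF$t
  rot[2] = matoF$to
  rot[3] = atoF$tom
  rot[4] = toF$toma
  rot[5] = oF$tomat
  rot[6] = F$tomato
  rot[7] = $tomatoF
Sorted (with $ < everything):
  sorted[0] = $tomatoF  (last char: 'F')
  sorted[1] = F$tomato  (last char: 'o')
  sorted[2] = atoF$tom  (last char: 'm')
  sorted[3] = matoF$to  (last char: 'o')
  sorted[4] = oF$tomat  (last char: 't')
  sorted[5] = omatoF$t  (last char: 't')
  sorted[6] = toF$toma  (last char: 'a')
  sorted[7] = tomatoF$  (last char: '$')
Last column: Fomotta$
Original string S is at sorted index 7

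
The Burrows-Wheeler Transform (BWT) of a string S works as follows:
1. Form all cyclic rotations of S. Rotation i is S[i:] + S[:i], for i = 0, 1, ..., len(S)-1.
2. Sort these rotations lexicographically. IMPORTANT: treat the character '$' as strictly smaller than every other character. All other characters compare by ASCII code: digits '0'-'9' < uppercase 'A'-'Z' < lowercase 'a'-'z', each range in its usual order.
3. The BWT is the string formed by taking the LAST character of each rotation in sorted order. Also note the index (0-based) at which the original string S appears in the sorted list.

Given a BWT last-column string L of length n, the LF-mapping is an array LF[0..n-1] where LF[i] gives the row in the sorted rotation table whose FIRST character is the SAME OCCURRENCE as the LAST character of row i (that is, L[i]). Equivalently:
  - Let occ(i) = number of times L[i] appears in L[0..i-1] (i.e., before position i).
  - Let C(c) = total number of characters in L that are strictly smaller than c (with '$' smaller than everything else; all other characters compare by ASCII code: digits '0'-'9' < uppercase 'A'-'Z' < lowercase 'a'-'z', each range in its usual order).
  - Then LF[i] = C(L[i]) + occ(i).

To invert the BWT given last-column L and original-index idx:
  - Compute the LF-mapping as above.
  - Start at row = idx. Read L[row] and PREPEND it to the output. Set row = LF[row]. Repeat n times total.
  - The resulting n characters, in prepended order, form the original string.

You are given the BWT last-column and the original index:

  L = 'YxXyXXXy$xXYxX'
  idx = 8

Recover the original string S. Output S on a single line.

LF mapping: 7 9 1 12 2 3 4 13 0 10 5 8 11 6
Walk LF starting at row 8, prepending L[row]:
  step 1: row=8, L[8]='$', prepend. Next row=LF[8]=0
  step 2: row=0, L[0]='Y', prepend. Next row=LF[0]=7
  step 3: row=7, L[7]='y', prepend. Next row=LF[7]=13
  step 4: row=13, L[13]='X', prepend. Next row=LF[13]=6
  step 5: row=6, L[6]='X', prepend. Next row=LF[6]=4
  step 6: row=4, L[4]='X', prepend. Next row=LF[4]=2
  step 7: row=2, L[2]='X', prepend. Next row=LF[2]=1
  step 8: row=1, L[1]='x', prepend. Next row=LF[1]=9
  step 9: row=9, L[9]='x', prepend. Next row=LF[9]=10
  step 10: row=10, L[10]='X', prepend. Next row=LF[10]=5
  step 11: row=5, L[5]='X', prepend. Next row=LF[5]=3
  step 12: row=3, L[3]='y', prepend. Next row=LF[3]=12
  step 13: row=12, L[12]='x', prepend. Next row=LF[12]=11
  step 14: row=11, L[11]='Y', prepend. Next row=LF[11]=8
Reversed output: YxyXXxxXXXXyY$

Answer: YxyXXxxXXXXyY$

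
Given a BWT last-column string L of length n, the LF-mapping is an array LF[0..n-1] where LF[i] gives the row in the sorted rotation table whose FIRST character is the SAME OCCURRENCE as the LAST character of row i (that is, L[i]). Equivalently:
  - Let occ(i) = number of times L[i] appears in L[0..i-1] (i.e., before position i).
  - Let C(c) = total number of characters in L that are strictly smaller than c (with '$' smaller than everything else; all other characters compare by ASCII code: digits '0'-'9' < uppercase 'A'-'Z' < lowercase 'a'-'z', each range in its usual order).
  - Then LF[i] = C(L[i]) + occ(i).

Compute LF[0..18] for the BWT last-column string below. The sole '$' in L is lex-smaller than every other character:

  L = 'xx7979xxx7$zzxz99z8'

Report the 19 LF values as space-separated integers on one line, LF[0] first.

Answer: 9 10 1 5 2 6 11 12 13 3 0 15 16 14 17 7 8 18 4

Derivation:
Char counts: '$':1, '7':3, '8':1, '9':4, 'x':6, 'z':4
C (first-col start): C('$')=0, C('7')=1, C('8')=4, C('9')=5, C('x')=9, C('z')=15
L[0]='x': occ=0, LF[0]=C('x')+0=9+0=9
L[1]='x': occ=1, LF[1]=C('x')+1=9+1=10
L[2]='7': occ=0, LF[2]=C('7')+0=1+0=1
L[3]='9': occ=0, LF[3]=C('9')+0=5+0=5
L[4]='7': occ=1, LF[4]=C('7')+1=1+1=2
L[5]='9': occ=1, LF[5]=C('9')+1=5+1=6
L[6]='x': occ=2, LF[6]=C('x')+2=9+2=11
L[7]='x': occ=3, LF[7]=C('x')+3=9+3=12
L[8]='x': occ=4, LF[8]=C('x')+4=9+4=13
L[9]='7': occ=2, LF[9]=C('7')+2=1+2=3
L[10]='$': occ=0, LF[10]=C('$')+0=0+0=0
L[11]='z': occ=0, LF[11]=C('z')+0=15+0=15
L[12]='z': occ=1, LF[12]=C('z')+1=15+1=16
L[13]='x': occ=5, LF[13]=C('x')+5=9+5=14
L[14]='z': occ=2, LF[14]=C('z')+2=15+2=17
L[15]='9': occ=2, LF[15]=C('9')+2=5+2=7
L[16]='9': occ=3, LF[16]=C('9')+3=5+3=8
L[17]='z': occ=3, LF[17]=C('z')+3=15+3=18
L[18]='8': occ=0, LF[18]=C('8')+0=4+0=4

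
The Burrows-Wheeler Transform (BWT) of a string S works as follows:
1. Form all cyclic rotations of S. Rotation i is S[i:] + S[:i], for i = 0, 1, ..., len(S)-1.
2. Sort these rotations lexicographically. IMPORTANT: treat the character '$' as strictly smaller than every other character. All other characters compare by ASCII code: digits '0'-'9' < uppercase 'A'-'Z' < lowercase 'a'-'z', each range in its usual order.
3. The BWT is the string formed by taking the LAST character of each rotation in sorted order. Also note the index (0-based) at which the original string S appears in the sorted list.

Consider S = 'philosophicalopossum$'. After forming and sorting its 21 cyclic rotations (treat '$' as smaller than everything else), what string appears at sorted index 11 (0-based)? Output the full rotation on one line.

Answer: opossum$philosophical

Derivation:
All 21 rotations (rotation i = S[i:]+S[:i]):
  rot[0] = philosophicalopossum$
  rot[1] = hilosophicalopossum$p
  rot[2] = ilosophicalopossum$ph
  rot[3] = losophicalopossum$phi
  rot[4] = osophicalopossum$phil
  rot[5] = sophicalopossum$philo
  rot[6] = ophicalopossum$philos
  rot[7] = phicalopossum$philoso
  rot[8] = hicalopossum$philosop
  rot[9] = icalopossum$philosoph
  rot[10] = calopossum$philosophi
  rot[11] = alopossum$philosophic
  rot[12] = lopossum$philosophica
  rot[13] = opossum$philosophical
  rot[14] = possum$philosophicalo
  rot[15] = ossum$philosophicalop
  rot[16] = ssum$philosophicalopo
  rot[17] = sum$philosophicalopos
  rot[18] = um$philosophicaloposs
  rot[19] = m$philosophicalopossu
  rot[20] = $philosophicalopossum
Sorted (with $ < everything):
  sorted[0] = $philosophicalopossum
  sorted[1] = alopossum$philosophic
  sorted[2] = calopossum$philosophi
  sorted[3] = hicalopossum$philosop
  sorted[4] = hilosophicalopossum$p
  sorted[5] = icalopossum$philosoph
  sorted[6] = ilosophicalopossum$ph
  sorted[7] = lopossum$philosophica
  sorted[8] = losophicalopossum$phi
  sorted[9] = m$philosophicalopossu
  sorted[10] = ophicalopossum$philos
  sorted[11] = opossum$philosophical
  sorted[12] = osophicalopossum$phil
  sorted[13] = ossum$philosophicalop
  sorted[14] = phicalopossum$philoso
  sorted[15] = philosophicalopossum$
  sorted[16] = possum$philosophicalo
  sorted[17] = sophicalopossum$philo
  sorted[18] = ssum$philosophicalopo
  sorted[19] = sum$philosophicalopos
  sorted[20] = um$philosophicaloposs
sorted[11] = opossum$philosophical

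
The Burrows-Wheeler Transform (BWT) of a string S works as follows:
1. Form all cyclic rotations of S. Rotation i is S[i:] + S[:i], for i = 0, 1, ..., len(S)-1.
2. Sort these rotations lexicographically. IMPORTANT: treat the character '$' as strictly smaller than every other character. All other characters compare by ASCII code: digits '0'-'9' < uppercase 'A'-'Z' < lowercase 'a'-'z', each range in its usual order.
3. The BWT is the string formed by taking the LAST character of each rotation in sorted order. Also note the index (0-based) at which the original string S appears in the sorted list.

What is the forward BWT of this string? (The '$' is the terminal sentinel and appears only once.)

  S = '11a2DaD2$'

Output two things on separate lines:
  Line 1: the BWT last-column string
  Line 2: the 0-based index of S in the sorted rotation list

Answer: 2$1Daa21D
1

Derivation:
All 9 rotations (rotation i = S[i:]+S[:i]):
  rot[0] = 11a2DaD2$
  rot[1] = 1a2DaD2$1
  rot[2] = a2DaD2$11
  rot[3] = 2DaD2$11a
  rot[4] = DaD2$11a2
  rot[5] = aD2$11a2D
  rot[6] = D2$11a2Da
  rot[7] = 2$11a2DaD
  rot[8] = $11a2DaD2
Sorted (with $ < everything):
  sorted[0] = $11a2DaD2  (last char: '2')
  sorted[1] = 11a2DaD2$  (last char: '$')
  sorted[2] = 1a2DaD2$1  (last char: '1')
  sorted[3] = 2$11a2DaD  (last char: 'D')
  sorted[4] = 2DaD2$11a  (last char: 'a')
  sorted[5] = D2$11a2Da  (last char: 'a')
  sorted[6] = DaD2$11a2  (last char: '2')
  sorted[7] = a2DaD2$11  (last char: '1')
  sorted[8] = aD2$11a2D  (last char: 'D')
Last column: 2$1Daa21D
Original string S is at sorted index 1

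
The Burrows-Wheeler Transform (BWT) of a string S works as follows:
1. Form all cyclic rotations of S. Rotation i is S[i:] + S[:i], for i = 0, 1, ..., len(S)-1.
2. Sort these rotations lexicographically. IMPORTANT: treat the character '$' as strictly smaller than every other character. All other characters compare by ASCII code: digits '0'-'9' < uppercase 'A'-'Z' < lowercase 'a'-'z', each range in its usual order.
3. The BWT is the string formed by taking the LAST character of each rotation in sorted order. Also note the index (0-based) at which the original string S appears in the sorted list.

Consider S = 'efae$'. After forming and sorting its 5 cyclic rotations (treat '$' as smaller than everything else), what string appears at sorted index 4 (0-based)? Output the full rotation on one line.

All 5 rotations (rotation i = S[i:]+S[:i]):
  rot[0] = efae$
  rot[1] = fae$e
  rot[2] = ae$ef
  rot[3] = e$efa
  rot[4] = $efae
Sorted (with $ < everything):
  sorted[0] = $efae
  sorted[1] = ae$ef
  sorted[2] = e$efa
  sorted[3] = efae$
  sorted[4] = fae$e
sorted[4] = fae$e

Answer: fae$e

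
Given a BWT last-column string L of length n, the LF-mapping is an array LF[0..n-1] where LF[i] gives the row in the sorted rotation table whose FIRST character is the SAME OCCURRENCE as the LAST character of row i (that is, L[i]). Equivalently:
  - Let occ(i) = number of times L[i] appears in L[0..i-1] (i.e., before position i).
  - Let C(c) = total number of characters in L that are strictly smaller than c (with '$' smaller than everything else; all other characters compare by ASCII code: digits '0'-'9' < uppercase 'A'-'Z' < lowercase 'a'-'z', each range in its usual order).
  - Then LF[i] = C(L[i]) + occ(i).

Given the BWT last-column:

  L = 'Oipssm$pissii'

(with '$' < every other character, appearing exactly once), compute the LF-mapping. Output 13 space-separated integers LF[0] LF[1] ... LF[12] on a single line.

Answer: 1 2 7 9 10 6 0 8 3 11 12 4 5

Derivation:
Char counts: '$':1, 'O':1, 'i':4, 'm':1, 'p':2, 's':4
C (first-col start): C('$')=0, C('O')=1, C('i')=2, C('m')=6, C('p')=7, C('s')=9
L[0]='O': occ=0, LF[0]=C('O')+0=1+0=1
L[1]='i': occ=0, LF[1]=C('i')+0=2+0=2
L[2]='p': occ=0, LF[2]=C('p')+0=7+0=7
L[3]='s': occ=0, LF[3]=C('s')+0=9+0=9
L[4]='s': occ=1, LF[4]=C('s')+1=9+1=10
L[5]='m': occ=0, LF[5]=C('m')+0=6+0=6
L[6]='$': occ=0, LF[6]=C('$')+0=0+0=0
L[7]='p': occ=1, LF[7]=C('p')+1=7+1=8
L[8]='i': occ=1, LF[8]=C('i')+1=2+1=3
L[9]='s': occ=2, LF[9]=C('s')+2=9+2=11
L[10]='s': occ=3, LF[10]=C('s')+3=9+3=12
L[11]='i': occ=2, LF[11]=C('i')+2=2+2=4
L[12]='i': occ=3, LF[12]=C('i')+3=2+3=5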